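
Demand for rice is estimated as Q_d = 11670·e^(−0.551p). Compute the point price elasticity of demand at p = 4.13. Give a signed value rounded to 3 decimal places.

-2.276

dQ_d/dp = −0.551·Q_d = -660.585. At p = 4.13, Q_d = 1198.88.
Ed = (dQ_d/dp)·(p/Q_d) = (-660.585) × (4.13/1198.88) = -2.27563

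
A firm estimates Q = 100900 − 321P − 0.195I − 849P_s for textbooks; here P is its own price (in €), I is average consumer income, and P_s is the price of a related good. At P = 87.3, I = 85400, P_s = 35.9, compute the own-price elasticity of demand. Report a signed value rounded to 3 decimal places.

-1.089

At the given values, Q = 100900 − 321(87.3) − 0.195(85400) − 849(35.9) = 25744.6.
∂Q/∂P = −321.
E = (-321) × (87.3/25744.6) = -1.08851…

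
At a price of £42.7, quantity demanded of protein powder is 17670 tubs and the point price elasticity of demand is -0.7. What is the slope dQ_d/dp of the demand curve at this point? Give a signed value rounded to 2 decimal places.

-289.67

Ed = (dQ_d/dp)·(p/Q_d) ⇒ dQ_d/dp = Ed·Q_d/p = (-0.7)·17670/42.7 = -289.6721…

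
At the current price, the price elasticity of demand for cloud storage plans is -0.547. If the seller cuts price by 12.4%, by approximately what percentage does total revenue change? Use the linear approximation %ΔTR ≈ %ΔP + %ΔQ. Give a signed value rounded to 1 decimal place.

%ΔQ ≈ Ed × %ΔP = (-0.547) × (-12.4%) = +6.7828%
%ΔTR ≈ %ΔP + %ΔQ = (-12.4%) + (+6.7828%) = -5.6172%

-5.6%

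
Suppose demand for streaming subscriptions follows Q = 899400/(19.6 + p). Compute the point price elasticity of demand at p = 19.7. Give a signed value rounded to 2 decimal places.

dQ/dp = −899400/(19.6 + p)² = -582.328. At p = 19.7, Q = 22885.5.
Ed = (dQ/dp)·(p/Q) = (-582.328) × (19.7/22885.5) = -0.5012…

-0.50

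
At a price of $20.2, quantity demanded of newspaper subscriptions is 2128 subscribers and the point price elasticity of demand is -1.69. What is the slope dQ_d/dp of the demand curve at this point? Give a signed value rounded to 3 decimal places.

Ed = (dQ_d/dp)·(p/Q_d) ⇒ dQ_d/dp = Ed·Q_d/p = (-1.69)·2128/20.2 = -178.03564…

-178.036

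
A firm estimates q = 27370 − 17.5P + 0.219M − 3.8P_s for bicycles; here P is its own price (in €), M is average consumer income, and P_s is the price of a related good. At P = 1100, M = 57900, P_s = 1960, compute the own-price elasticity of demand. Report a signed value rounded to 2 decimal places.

-1.44

At the given values, q = 27370 − 17.5(1100) + 0.219(57900) − 3.8(1960) = 13352.1.
∂q/∂P = −17.5.
E = (-17.5) × (1100/13352.1) = -1.4417…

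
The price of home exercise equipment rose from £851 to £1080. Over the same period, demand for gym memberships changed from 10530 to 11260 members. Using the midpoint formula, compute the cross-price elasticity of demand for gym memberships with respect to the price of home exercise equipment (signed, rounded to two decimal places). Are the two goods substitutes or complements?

0.28; substitutes

%ΔQ_{gym memberships} = (11260 − 10530)/avg = 730/10895 = 0.067003…
%ΔP_{home exercise equipment} = (1080 − 851)/avg = 229/965.5 = 0.237182…
E_cross = (730/10895) / (229/965.5) = 0.2824…
E_cross > 0 ⇒ the goods are substitutes.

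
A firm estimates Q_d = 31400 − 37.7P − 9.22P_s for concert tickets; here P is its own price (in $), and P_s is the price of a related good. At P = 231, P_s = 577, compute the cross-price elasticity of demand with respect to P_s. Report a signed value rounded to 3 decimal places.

At the given values, Q_d = 31400 − 37.7(231) − 9.22(577) = 17371.36.
∂Q_d/∂P_s = -9.22.
E = (-9.22) × (577/17371.36) = -0.30624…

-0.306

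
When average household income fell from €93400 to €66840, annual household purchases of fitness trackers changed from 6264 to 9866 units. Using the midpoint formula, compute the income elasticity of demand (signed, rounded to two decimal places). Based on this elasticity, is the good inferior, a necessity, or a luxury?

%ΔQ = (9866 − 6264)/[( 6264 + 9866)/2] = 3602/8065 = 0.446621…
%ΔIncome = (66840 − 93400)/[( 93400 + 66840)/2] = -26560/80120 = -0.331502…
E_income = (3602/8065) / (-26560/80120) = -1.3472…
E_income < 0 ⇒ inferior good.

-1.35; inferior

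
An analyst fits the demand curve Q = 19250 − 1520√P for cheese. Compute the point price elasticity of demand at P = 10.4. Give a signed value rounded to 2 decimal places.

dQ/dP = −1520/(2√P) = -235.666. At P = 10.4, Q = 14348.1.
Ed = (dQ/dP)·(P/Q) = (-235.666) × (10.4/14348.1) = -0.1708…

-0.17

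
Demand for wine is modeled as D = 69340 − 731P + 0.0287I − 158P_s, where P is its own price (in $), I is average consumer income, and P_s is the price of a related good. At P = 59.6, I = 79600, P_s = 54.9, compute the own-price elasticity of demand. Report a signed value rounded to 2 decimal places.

At the given values, D = 69340 − 731(59.6) + 0.0287(79600) − 158(54.9) = 19382.72.
∂D/∂P = −731.
E = (-731) × (59.6/19382.72) = -2.2477…

-2.25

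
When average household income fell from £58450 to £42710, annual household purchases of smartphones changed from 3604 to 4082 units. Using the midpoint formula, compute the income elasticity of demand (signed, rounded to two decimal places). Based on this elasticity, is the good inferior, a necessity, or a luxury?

-0.40; inferior

%ΔQ = (4082 − 3604)/[( 3604 + 4082)/2] = 478/3843 = 0.124381…
%ΔIncome = (42710 − 58450)/[( 58450 + 42710)/2] = -15740/50580 = -0.311190…
E_income = (478/3843) / (-15740/50580) = -0.3996…
E_income < 0 ⇒ inferior good.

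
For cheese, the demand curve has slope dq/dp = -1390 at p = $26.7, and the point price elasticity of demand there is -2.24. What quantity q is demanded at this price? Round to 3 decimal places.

Ed = (dq/dp)·(p/q) ⇒ q = (dq/dp)·p/Ed = (-1390)·26.7/(-2.24) = 16568.30357…

16568.304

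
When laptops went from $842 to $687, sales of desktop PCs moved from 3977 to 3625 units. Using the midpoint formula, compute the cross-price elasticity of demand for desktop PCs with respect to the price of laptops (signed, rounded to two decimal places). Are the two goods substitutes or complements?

0.46; substitutes

%ΔQ_{desktop PCs} = (3625 − 3977)/avg = -352/3801 = -0.092607…
%ΔP_{laptops} = (687 − 842)/avg = -155/764.5 = -0.202746…
E_cross = (-352/3801) / (-155/764.5) = 0.4567…
E_cross > 0 ⇒ the goods are substitutes.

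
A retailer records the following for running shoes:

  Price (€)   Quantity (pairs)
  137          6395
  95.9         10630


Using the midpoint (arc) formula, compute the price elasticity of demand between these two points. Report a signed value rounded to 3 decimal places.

%ΔQ = (10630 − 6395) / [(6395 + 10630)/2] = 4235/8512.5 = 0.497503…
%ΔP = (95.9 − 137) / [(137 + 95.9)/2] = -41.1/116.45 = -0.352941…
Arc Ed = %ΔQ / %ΔP = (4235/8512.5) / (-41.1/116.45) = -1.40959…

-1.410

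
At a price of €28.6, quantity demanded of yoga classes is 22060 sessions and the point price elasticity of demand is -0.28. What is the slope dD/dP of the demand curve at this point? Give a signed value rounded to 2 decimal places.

Ed = (dD/dP)·(P/D) ⇒ dD/dP = Ed·D/P = (-0.28)·22060/28.6 = -215.9720…

-215.97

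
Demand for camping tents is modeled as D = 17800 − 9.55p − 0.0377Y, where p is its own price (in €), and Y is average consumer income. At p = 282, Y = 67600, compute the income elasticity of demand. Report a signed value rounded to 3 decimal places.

-0.203

At the given values, D = 17800 − 9.55(282) − 0.0377(67600) = 12558.38.
∂D/∂Y = -0.0377.
E = (-0.0377) × (67600/12558.38) = -0.20293…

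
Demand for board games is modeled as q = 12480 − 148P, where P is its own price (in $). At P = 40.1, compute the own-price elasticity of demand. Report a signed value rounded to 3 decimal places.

-0.907

At the given values, q = 12480 − 148(40.1) = 6545.2.
∂q/∂P = −148.
E = (-148) × (40.1/6545.2) = -0.90674…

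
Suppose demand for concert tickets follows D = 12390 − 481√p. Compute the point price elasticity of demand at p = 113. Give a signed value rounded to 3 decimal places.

-0.351

dD/dp = −481/(2√p) = -22.6243. At p = 113, D = 7276.9.
Ed = (dD/dp)·(p/D) = (-22.6243) × (113/7276.9) = -0.35132…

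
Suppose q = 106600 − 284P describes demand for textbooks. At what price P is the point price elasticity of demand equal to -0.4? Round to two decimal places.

107.24

Ed = −284P/(106600 − 284P). Set this equal to -0.4:
284P = 0.4·(106600 − 284P) ⇒ 284P(1 + 0.4) = 0.4·106600
P = 0.4·106600 / (284·1.4) = 107.2434…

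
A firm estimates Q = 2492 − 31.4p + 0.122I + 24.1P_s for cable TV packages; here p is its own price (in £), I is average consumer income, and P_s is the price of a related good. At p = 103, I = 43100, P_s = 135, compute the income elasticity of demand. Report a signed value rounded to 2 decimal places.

0.68

At the given values, Q = 2492 − 31.4(103) + 0.122(43100) + 24.1(135) = 7769.5.
∂Q/∂I = 0.122.
E = (0.122) × (43100/7769.5) = 0.6767…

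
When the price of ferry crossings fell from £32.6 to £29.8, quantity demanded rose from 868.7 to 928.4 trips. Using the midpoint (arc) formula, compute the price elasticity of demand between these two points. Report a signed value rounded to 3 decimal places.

%ΔQ = (928.4 − 868.7) / [(868.7 + 928.4)/2] = 59.7/898.55 = 0.066440…
%ΔP = (29.8 − 32.6) / [(32.6 + 29.8)/2] = -2.8/31.2 = -0.089743…
Arc Ed = %ΔQ / %ΔP = (59.7/898.55) / (-2.8/31.2) = -0.74033…

-0.740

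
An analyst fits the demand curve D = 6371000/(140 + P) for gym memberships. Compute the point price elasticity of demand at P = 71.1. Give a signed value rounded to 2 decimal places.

-0.34

dD/dP = −6371000/(140 + P)² = -142.965. At P = 71.1, D = 30180.
Ed = (dD/dP)·(P/D) = (-142.965) × (71.1/30180) = -0.3368…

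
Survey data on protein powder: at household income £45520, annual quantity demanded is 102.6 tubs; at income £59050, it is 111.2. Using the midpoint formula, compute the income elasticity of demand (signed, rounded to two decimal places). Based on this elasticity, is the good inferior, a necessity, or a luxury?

%ΔQ = (111.2 − 102.6)/[( 102.6 + 111.2)/2] = 8.6/106.9 = 0.080449…
%ΔIncome = (59050 − 45520)/[( 45520 + 59050)/2] = 13530/52285 = 0.258774…
E_income = (8.6/106.9) / (13530/52285) = 0.3108…
0 < E_income < 1 ⇒ normal good, necessity.

0.31; necessity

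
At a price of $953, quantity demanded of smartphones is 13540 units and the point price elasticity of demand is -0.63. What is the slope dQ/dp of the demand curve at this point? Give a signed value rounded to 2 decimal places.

-8.95

Ed = (dQ/dp)·(p/Q) ⇒ dQ/dp = Ed·Q/p = (-0.63)·13540/953 = -8.9508…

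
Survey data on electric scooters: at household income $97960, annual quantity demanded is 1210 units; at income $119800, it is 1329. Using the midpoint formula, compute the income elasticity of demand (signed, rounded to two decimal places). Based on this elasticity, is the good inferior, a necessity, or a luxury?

0.47; necessity

%ΔQ = (1329 − 1210)/[( 1210 + 1329)/2] = 119/1269.5 = 0.093737…
%ΔIncome = (119800 − 97960)/[( 97960 + 119800)/2] = 21840/108880 = 0.200587…
E_income = (119/1269.5) / (21840/108880) = 0.4673…
0 < E_income < 1 ⇒ normal good, necessity.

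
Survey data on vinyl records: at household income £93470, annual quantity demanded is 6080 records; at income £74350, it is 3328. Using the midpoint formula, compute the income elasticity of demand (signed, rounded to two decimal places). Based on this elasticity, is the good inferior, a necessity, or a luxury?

2.57; luxury

%ΔQ = (3328 − 6080)/[( 6080 + 3328)/2] = -2752/4704 = -0.585034…
%ΔIncome = (74350 − 93470)/[( 93470 + 74350)/2] = -19120/83910 = -0.227863…
E_income = (-2752/4704) / (-19120/83910) = 2.5674…
E_income > 1 ⇒ normal good, luxury.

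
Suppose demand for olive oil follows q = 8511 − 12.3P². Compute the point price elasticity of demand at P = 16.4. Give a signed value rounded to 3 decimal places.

dq/dP = −2·12.3·P = -403.44. At P = 16.4, q = 5202.792.
Ed = (dq/dP)·(P/q) = (-403.44) × (16.4/5202.792) = -1.27170…

-1.272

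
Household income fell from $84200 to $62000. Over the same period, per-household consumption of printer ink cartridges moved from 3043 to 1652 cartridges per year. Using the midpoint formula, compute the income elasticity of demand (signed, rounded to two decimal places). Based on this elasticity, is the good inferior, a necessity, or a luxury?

1.95; luxury

%ΔQ = (1652 − 3043)/[( 3043 + 1652)/2] = -1391/2347.5 = -0.592545…
%ΔIncome = (62000 − 84200)/[( 84200 + 62000)/2] = -22200/73100 = -0.303693…
E_income = (-1391/2347.5) / (-22200/73100) = 1.9511…
E_income > 1 ⇒ normal good, luxury.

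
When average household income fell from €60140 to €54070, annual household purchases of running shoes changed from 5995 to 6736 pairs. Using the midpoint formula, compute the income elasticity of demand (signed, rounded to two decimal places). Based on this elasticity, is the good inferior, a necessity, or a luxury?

%ΔQ = (6736 − 5995)/[( 5995 + 6736)/2] = 741/6365.5 = 0.116408…
%ΔIncome = (54070 − 60140)/[( 60140 + 54070)/2] = -6070/57105 = -0.106295…
E_income = (741/6365.5) / (-6070/57105) = -1.0951…
E_income < 0 ⇒ inferior good.

-1.10; inferior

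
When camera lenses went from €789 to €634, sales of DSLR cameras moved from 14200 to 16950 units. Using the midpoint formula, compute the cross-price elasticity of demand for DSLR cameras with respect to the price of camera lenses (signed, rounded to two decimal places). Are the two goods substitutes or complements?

-0.81; complements

%ΔQ_{DSLR cameras} = (16950 − 14200)/avg = 2750/15575 = 0.176565…
%ΔP_{camera lenses} = (634 − 789)/avg = -155/711.5 = -0.217849…
E_cross = (2750/15575) / (-155/711.5) = -0.8104…
E_cross < 0 ⇒ the goods are complements.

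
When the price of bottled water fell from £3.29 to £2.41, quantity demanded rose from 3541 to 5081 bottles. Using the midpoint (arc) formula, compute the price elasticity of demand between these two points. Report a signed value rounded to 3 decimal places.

-1.157

%ΔQ = (5081 − 3541) / [(3541 + 5081)/2] = 1540/4311 = 0.357225…
%ΔP = (2.41 − 3.29) / [(3.29 + 2.41)/2] = -0.88/2.85 = -0.308771…
Arc Ed = %ΔQ / %ΔP = (1540/4311) / (-0.88/2.85) = -1.15692…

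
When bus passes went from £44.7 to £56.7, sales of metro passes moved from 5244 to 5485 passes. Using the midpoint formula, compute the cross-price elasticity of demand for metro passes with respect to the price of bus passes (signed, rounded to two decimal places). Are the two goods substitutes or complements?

%ΔQ_{metro passes} = (5485 − 5244)/avg = 241/5364.5 = 0.044924…
%ΔP_{bus passes} = (56.7 − 44.7)/avg = 12/50.7 = 0.236686…
E_cross = (241/5364.5) / (12/50.7) = 0.1898…
E_cross > 0 ⇒ the goods are substitutes.

0.19; substitutes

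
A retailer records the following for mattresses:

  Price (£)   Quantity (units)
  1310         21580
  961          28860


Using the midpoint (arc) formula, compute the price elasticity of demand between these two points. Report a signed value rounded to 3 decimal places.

%ΔQ = (28860 − 21580) / [(21580 + 28860)/2] = 7280/25220 = 0.288659…
%ΔP = (961 − 1310) / [(1310 + 961)/2] = -349/1135.5 = -0.307353…
Arc Ed = %ΔQ / %ΔP = (7280/25220) / (-349/1135.5) = -0.93917…

-0.939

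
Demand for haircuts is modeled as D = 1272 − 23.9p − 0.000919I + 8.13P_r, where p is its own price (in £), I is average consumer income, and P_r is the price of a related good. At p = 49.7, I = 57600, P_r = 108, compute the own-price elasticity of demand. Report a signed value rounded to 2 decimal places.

At the given values, D = 1272 − 23.9(49.7) − 0.000919(57600) + 8.13(108) = 909.2756.
∂D/∂p = −23.9.
E = (-23.9) × (49.7/909.2756) = -1.3063…

-1.31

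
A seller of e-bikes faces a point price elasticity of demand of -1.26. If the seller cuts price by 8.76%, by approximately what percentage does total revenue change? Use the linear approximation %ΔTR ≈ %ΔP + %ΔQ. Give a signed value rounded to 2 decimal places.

%ΔQ ≈ Ed × %ΔP = (-1.26) × (-8.76%) = +11.0376%
%ΔTR ≈ %ΔP + %ΔQ = (-8.76%) + (+11.0376%) = +2.2776%

+2.28%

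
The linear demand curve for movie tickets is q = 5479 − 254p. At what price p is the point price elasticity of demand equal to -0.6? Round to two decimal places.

8.09

Ed = −254p/(5479 − 254p). Set this equal to -0.6:
254p = 0.6·(5479 − 254p) ⇒ 254p(1 + 0.6) = 0.6·5479
p = 0.6·5479 / (254·1.6) = 8.0890…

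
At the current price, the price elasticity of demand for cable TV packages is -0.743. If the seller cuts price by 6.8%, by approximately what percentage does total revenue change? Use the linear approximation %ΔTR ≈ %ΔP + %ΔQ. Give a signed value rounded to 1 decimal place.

-1.7%

%ΔQ ≈ Ed × %ΔP = (-0.743) × (-6.8%) = +5.0524%
%ΔTR ≈ %ΔP + %ΔQ = (-6.8%) + (+5.0524%) = -1.7476%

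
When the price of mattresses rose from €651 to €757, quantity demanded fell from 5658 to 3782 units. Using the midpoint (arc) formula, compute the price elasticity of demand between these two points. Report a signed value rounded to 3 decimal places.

%ΔQ = (3782 − 5658) / [(5658 + 3782)/2] = -1876/4720 = -0.397457…
%ΔP = (757 − 651) / [(651 + 757)/2] = 106/704 = 0.150568…
Arc Ed = %ΔQ / %ΔP = (-1876/4720) / (106/704) = -2.63971…

-2.640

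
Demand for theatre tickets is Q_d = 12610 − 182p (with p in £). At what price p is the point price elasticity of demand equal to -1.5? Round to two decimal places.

41.57

Ed = −182p/(12610 − 182p). Set this equal to -1.5:
182p = 1.5·(12610 − 182p) ⇒ 182p(1 + 1.5) = 1.5·12610
p = 1.5·12610 / (182·2.5) = 41.5714…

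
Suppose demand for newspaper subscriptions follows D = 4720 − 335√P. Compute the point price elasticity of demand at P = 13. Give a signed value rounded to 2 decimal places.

-0.17

dD/dP = −335/(2√P) = -46.4561. At P = 13, D = 3512.14.
Ed = (dD/dP)·(P/D) = (-46.4561) × (13/3512.14) = -0.1719…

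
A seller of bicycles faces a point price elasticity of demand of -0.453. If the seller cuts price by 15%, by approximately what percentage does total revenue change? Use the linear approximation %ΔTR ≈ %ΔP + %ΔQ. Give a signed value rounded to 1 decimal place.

-8.2%

%ΔQ ≈ Ed × %ΔP = (-0.453) × (-15%) = +6.7950%
%ΔTR ≈ %ΔP + %ΔQ = (-15%) + (+6.7950%) = -8.2050%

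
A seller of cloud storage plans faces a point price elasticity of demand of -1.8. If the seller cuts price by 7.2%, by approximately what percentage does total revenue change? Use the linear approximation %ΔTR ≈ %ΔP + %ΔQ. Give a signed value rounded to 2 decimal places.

%ΔQ ≈ Ed × %ΔP = (-1.8) × (-7.2%) = +12.9600%
%ΔTR ≈ %ΔP + %ΔQ = (-7.2%) + (+12.9600%) = +5.7600%

+5.76%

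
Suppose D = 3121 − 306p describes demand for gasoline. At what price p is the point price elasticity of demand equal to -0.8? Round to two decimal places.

4.53

Ed = −306p/(3121 − 306p). Set this equal to -0.8:
306p = 0.8·(3121 − 306p) ⇒ 306p(1 + 0.8) = 0.8·3121
p = 0.8·3121 / (306·1.8) = 4.5330…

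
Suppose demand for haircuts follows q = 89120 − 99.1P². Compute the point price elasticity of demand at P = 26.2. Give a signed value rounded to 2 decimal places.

-6.45

dq/dP = −2·99.1·P = -5192.84. At P = 26.2, q = 21093.796.
Ed = (dq/dP)·(P/q) = (-5192.84) × (26.2/21093.796) = -6.4498…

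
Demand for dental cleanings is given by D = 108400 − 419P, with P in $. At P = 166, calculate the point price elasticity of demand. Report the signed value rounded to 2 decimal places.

-1.79

dD/dP = −419. At P = 166, D = 108400 − 419(166) = 38846.
Ed = (dD/dP)·(P/D) = −419 × (166/38846) = -1.7905…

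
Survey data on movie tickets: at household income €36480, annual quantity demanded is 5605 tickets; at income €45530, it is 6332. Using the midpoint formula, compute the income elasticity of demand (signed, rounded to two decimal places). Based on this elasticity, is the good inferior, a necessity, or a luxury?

%ΔQ = (6332 − 5605)/[( 5605 + 6332)/2] = 727/5968.5 = 0.121806…
%ΔIncome = (45530 − 36480)/[( 36480 + 45530)/2] = 9050/41005 = 0.220704…
E_income = (727/5968.5) / (9050/41005) = 0.5518…
0 < E_income < 1 ⇒ normal good, necessity.

0.55; necessity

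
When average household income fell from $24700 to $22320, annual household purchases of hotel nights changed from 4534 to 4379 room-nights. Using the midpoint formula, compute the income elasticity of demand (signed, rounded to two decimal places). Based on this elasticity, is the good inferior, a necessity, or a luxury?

%ΔQ = (4379 − 4534)/[( 4534 + 4379)/2] = -155/4456.5 = -0.034780…
%ΔIncome = (22320 − 24700)/[( 24700 + 22320)/2] = -2380/23510 = -0.101233…
E_income = (-155/4456.5) / (-2380/23510) = 0.3435…
0 < E_income < 1 ⇒ normal good, necessity.

0.34; necessity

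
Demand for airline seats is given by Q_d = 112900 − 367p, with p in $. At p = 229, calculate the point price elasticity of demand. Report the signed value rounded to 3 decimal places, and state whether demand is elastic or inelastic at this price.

dQ_d/dp = −367. At p = 229, Q_d = 112900 − 367(229) = 28857.
Ed = (dQ_d/dp)·(p/Q_d) = −367 × (229/28857) = -2.91239…
|Ed| = 2.912 > 1, so demand is elastic.

-2.912; elastic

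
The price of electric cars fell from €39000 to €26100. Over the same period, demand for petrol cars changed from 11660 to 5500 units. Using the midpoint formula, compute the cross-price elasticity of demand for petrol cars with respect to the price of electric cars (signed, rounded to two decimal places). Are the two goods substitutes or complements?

1.81; substitutes

%ΔQ_{petrol cars} = (5500 − 11660)/avg = -6160/8580 = -0.717948…
%ΔP_{electric cars} = (26100 − 39000)/avg = -12900/32550 = -0.396313…
E_cross = (-6160/8580) / (-12900/32550) = 1.8115…
E_cross > 0 ⇒ the goods are substitutes.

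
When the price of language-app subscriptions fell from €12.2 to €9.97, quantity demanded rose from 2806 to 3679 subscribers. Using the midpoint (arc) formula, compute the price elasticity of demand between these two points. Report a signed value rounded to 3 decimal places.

%ΔQ = (3679 − 2806) / [(2806 + 3679)/2] = 873/3242.5 = 0.269236…
%ΔP = (9.97 − 12.2) / [(12.2 + 9.97)/2] = -2.23/11.085 = -0.201172…
Arc Ed = %ΔQ / %ΔP = (873/3242.5) / (-2.23/11.085) = -1.33833…

-1.338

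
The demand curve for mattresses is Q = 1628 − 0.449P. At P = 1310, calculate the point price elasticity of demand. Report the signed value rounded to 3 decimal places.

-0.566

dQ/dP = −0.449. At P = 1310, Q = 1628 − 0.449(1310) = 1039.81.
Ed = (dQ/dP)·(P/Q) = −0.449 × (1310/1039.81) = -0.56567…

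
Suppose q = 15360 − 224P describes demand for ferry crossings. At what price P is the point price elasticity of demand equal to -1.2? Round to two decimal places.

37.40

Ed = −224P/(15360 − 224P). Set this equal to -1.2:
224P = 1.2·(15360 − 224P) ⇒ 224P(1 + 1.2) = 1.2·15360
P = 1.2·15360 / (224·2.2) = 37.4025…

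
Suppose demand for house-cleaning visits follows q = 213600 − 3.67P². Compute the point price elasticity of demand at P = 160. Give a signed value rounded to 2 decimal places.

dq/dP = −2·3.67·P = -1174.4. At P = 160, q = 119648.
Ed = (dq/dP)·(P/q) = (-1174.4) × (160/119648) = -1.5704…

-1.57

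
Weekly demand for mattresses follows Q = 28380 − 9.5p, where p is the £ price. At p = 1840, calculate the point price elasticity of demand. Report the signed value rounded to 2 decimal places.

dQ/dp = −9.5. At p = 1840, Q = 28380 − 9.5(1840) = 10900.
Ed = (dQ/dp)·(p/Q) = −9.5 × (1840/10900) = -1.6036…

-1.60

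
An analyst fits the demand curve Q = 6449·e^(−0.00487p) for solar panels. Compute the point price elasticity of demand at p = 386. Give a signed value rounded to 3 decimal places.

dQ/dp = −0.00487·Q = -4.7932. At p = 386, Q = 984.231.
Ed = (dQ/dp)·(p/Q) = (-4.7932) × (386/984.231) = -1.87982

-1.880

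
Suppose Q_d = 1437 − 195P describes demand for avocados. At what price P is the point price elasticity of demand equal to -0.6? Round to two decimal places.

Ed = −195P/(1437 − 195P). Set this equal to -0.6:
195P = 0.6·(1437 − 195P) ⇒ 195P(1 + 0.6) = 0.6·1437
P = 0.6·1437 / (195·1.6) = 2.7634…

2.76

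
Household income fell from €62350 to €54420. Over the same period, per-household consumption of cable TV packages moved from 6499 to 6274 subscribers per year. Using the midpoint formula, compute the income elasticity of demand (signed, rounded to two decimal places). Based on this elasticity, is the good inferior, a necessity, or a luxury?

%ΔQ = (6274 − 6499)/[( 6499 + 6274)/2] = -225/6386.5 = -0.035230…
%ΔIncome = (54420 − 62350)/[( 62350 + 54420)/2] = -7930/58385 = -0.135822…
E_income = (-225/6386.5) / (-7930/58385) = 0.2593…
0 < E_income < 1 ⇒ normal good, necessity.

0.26; necessity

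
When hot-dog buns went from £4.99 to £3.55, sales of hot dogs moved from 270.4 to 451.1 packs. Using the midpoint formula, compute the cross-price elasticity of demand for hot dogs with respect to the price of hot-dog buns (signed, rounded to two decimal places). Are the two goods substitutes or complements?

%ΔQ_{hot dogs} = (451.1 − 270.4)/avg = 180.7/360.75 = 0.500900…
%ΔP_{hot-dog buns} = (3.55 − 4.99)/avg = -1.44/4.27 = -0.337236…
E_cross = (180.7/360.75) / (-1.44/4.27) = -1.4853…
E_cross < 0 ⇒ the goods are complements.

-1.49; complements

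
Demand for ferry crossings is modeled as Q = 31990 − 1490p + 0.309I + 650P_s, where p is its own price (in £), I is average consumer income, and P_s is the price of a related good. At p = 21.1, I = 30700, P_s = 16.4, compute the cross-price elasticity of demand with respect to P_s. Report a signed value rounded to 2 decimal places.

0.52

At the given values, Q = 31990 − 1490(21.1) + 0.309(30700) + 650(16.4) = 20697.3.
∂Q/∂P_s = 650.
E = (650) × (16.4/20697.3) = 0.5150…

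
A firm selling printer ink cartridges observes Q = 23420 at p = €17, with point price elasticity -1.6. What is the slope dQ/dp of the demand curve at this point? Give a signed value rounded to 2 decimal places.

Ed = (dQ/dp)·(p/Q) ⇒ dQ/dp = Ed·Q/p = (-1.6)·23420/17 = -2204.2352…

-2204.24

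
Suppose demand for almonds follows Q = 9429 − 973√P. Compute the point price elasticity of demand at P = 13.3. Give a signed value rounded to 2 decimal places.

-0.30

dQ/dP = −973/(2√P) = -133.4. At P = 13.3, Q = 5880.55.
Ed = (dQ/dP)·(P/Q) = (-133.4) × (13.3/5880.55) = -0.3017…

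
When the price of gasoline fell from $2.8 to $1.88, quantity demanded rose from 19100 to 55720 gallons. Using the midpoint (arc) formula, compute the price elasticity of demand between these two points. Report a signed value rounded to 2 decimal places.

%ΔQ = (55720 − 19100) / [(19100 + 55720)/2] = 36620/37410 = 0.978882…
%ΔP = (1.88 − 2.8) / [(2.8 + 1.88)/2] = -0.92/2.34 = -0.393162…
Arc Ed = %ΔQ / %ΔP = (36620/37410) / (-0.92/2.34) = -2.4897…

-2.49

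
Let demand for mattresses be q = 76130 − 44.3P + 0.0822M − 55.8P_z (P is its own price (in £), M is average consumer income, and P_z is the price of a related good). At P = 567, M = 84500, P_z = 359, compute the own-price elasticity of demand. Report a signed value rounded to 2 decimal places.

-0.66

At the given values, q = 76130 − 44.3(567) + 0.0822(84500) − 55.8(359) = 37925.6.
∂q/∂P = −44.3.
E = (-44.3) × (567/37925.6) = -0.6622…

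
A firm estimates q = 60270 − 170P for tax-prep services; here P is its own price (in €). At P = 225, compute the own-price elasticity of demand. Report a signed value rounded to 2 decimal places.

-1.74

At the given values, q = 60270 − 170(225) = 22020.
∂q/∂P = −170.
E = (-170) × (225/22020) = -1.7370…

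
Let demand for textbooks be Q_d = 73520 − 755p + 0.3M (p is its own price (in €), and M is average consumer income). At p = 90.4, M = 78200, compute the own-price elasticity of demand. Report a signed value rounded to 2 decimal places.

At the given values, Q_d = 73520 − 755(90.4) + 0.3(78200) = 28728.
∂Q_d/∂p = −755.
E = (-755) × (90.4/28728) = -2.3758…

-2.38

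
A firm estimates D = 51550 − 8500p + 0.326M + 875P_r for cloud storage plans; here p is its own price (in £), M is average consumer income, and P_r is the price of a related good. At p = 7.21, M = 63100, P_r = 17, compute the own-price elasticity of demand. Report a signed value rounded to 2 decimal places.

At the given values, D = 51550 − 8500(7.21) + 0.326(63100) + 875(17) = 25710.6.
∂D/∂p = −8500.
E = (-8500) × (7.21/25710.6) = -2.3836…

-2.38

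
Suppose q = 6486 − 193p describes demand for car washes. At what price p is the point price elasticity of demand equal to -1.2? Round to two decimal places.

18.33

Ed = −193p/(6486 − 193p). Set this equal to -1.2:
193p = 1.2·(6486 − 193p) ⇒ 193p(1 + 1.2) = 1.2·6486
p = 1.2·6486 / (193·2.2) = 18.3306…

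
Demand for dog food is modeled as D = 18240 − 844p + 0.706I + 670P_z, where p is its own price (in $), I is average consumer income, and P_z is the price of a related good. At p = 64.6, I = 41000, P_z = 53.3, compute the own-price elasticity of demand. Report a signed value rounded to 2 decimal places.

-1.92

At the given values, D = 18240 − 844(64.6) + 0.706(41000) + 670(53.3) = 28374.6.
∂D/∂p = −844.
E = (-844) × (64.6/28374.6) = -1.9215…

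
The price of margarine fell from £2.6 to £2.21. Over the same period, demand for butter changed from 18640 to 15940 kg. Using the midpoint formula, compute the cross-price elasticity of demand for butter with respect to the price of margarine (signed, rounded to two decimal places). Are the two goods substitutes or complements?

0.96; substitutes

%ΔQ_{butter} = (15940 − 18640)/avg = -2700/17290 = -0.156159…
%ΔP_{margarine} = (2.21 − 2.6)/avg = -0.39/2.405 = -0.162162…
E_cross = (-2700/17290) / (-0.39/2.405) = 0.9629…
E_cross > 0 ⇒ the goods are substitutes.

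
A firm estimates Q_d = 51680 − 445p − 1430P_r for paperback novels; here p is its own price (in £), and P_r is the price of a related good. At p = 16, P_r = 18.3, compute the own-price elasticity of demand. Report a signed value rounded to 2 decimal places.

At the given values, Q_d = 51680 − 445(16) − 1430(18.3) = 18391.
∂Q_d/∂p = −445.
E = (-445) × (16/18391) = -0.3871…

-0.39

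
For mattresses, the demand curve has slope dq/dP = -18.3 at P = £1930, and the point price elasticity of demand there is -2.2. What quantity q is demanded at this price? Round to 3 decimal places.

16054.091

Ed = (dq/dP)·(P/q) ⇒ q = (dq/dP)·P/Ed = (-18.3)·1930/(-2.2) = 16054.09090…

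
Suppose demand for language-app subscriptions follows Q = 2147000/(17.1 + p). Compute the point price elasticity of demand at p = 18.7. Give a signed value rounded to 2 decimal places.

-0.52

dQ/dp = −2147000/(17.1 + p)² = -1675.2. At p = 18.7, Q = 59972.1.
Ed = (dQ/dp)·(p/Q) = (-1675.2) × (18.7/59972.1) = -0.5223…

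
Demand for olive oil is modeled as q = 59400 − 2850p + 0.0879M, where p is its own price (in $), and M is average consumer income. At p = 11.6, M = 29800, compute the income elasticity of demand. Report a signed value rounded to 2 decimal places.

0.09

At the given values, q = 59400 − 2850(11.6) + 0.0879(29800) = 28959.42.
∂q/∂M = 0.0879.
E = (0.0879) × (29800/28959.42) = 0.0904…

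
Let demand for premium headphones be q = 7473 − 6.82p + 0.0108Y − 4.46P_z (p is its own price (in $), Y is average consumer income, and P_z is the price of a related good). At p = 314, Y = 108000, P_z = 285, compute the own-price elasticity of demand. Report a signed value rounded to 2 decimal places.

At the given values, q = 7473 − 6.82(314) + 0.0108(108000) − 4.46(285) = 5226.82.
∂q/∂p = −6.82.
E = (-6.82) × (314/5226.82) = -0.4097…

-0.41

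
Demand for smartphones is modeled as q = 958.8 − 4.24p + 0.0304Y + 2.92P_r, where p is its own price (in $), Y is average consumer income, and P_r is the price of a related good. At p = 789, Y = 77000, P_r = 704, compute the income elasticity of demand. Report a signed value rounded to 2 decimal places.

1.16

At the given values, q = 958.8 − 4.24(789) + 0.0304(77000) + 2.92(704) = 2009.92.
∂q/∂Y = 0.0304.
E = (0.0304) × (77000/2009.92) = 1.1646…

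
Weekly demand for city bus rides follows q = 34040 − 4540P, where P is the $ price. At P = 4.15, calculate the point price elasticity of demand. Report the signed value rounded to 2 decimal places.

dq/dP = −4540. At P = 4.15, q = 34040 − 4540(4.15) = 15199.
Ed = (dq/dP)·(P/q) = −4540 × (4.15/15199) = -1.2396…

-1.24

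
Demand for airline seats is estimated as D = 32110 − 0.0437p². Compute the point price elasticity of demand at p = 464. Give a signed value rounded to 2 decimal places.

-0.83

dD/dp = −2·0.0437·p = -40.5536. At p = 464, D = 22701.5648.
Ed = (dD/dp)·(p/D) = (-40.5536) × (464/22701.5648) = -0.8288…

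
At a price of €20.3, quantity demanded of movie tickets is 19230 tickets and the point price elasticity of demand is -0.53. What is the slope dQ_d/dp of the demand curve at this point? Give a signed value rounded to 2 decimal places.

-502.06

Ed = (dQ_d/dp)·(p/Q_d) ⇒ dQ_d/dp = Ed·Q_d/p = (-0.53)·19230/20.3 = -502.0640…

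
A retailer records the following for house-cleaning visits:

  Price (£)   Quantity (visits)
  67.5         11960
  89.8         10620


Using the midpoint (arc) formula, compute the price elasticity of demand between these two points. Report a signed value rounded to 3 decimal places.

%ΔQ = (10620 − 11960) / [(11960 + 10620)/2] = -1340/11290 = -0.118689…
%ΔP = (89.8 − 67.5) / [(67.5 + 89.8)/2] = 22.3/78.65 = 0.283534…
Arc Ed = %ΔQ / %ΔP = (-1340/11290) / (22.3/78.65) = -0.41860…

-0.419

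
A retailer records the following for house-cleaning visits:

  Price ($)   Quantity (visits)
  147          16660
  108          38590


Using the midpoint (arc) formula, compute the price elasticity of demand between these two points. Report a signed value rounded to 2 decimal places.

-2.60

%ΔQ = (38590 − 16660) / [(16660 + 38590)/2] = 21930/27625 = 0.793846…
%ΔP = (108 − 147) / [(147 + 108)/2] = -39/127.5 = -0.305882…
Arc Ed = %ΔQ / %ΔP = (21930/27625) / (-39/127.5) = -2.5952…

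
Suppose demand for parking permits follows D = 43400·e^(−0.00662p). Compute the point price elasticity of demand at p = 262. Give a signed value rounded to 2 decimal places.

dD/dp = −0.00662·D = -50.7096. At p = 262, D = 7660.06.
Ed = (dD/dp)·(p/D) = (-50.7096) × (262/7660.06) = -1.7344…

-1.73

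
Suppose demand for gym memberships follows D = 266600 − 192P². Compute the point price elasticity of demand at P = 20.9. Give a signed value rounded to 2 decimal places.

dD/dP = −2·192·P = -8025.6. At P = 20.9, D = 182732.48.
Ed = (dD/dP)·(P/D) = (-8025.6) × (20.9/182732.48) = -0.9179…

-0.92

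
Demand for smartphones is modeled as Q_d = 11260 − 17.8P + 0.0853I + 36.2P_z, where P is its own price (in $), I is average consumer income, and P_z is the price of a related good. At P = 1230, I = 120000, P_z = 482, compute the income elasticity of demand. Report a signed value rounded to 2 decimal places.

At the given values, Q_d = 11260 − 17.8(1230) + 0.0853(120000) + 36.2(482) = 17050.4.
∂Q_d/∂I = 0.0853.
E = (0.0853) × (120000/17050.4) = 0.6003…

0.60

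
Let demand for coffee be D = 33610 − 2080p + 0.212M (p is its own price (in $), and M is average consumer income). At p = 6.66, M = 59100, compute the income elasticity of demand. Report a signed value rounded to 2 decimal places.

At the given values, D = 33610 − 2080(6.66) + 0.212(59100) = 32286.4.
∂D/∂M = 0.212.
E = (0.212) × (59100/32286.4) = 0.3880…

0.39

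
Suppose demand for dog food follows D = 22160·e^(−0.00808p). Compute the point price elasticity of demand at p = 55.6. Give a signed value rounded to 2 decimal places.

-0.45

dD/dp = −0.00808·D = -114.255. At p = 55.6, D = 14140.5.
Ed = (dD/dp)·(p/D) = (-114.255) × (55.6/14140.5) = -0.4492…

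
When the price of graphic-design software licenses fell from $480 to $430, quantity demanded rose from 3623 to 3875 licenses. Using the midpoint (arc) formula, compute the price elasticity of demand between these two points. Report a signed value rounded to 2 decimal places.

%ΔQ = (3875 − 3623) / [(3623 + 3875)/2] = 252/3749 = 0.067217…
%ΔP = (430 − 480) / [(480 + 430)/2] = -50/455 = -0.109890…
Arc Ed = %ΔQ / %ΔP = (252/3749) / (-50/455) = -0.6116…

-0.61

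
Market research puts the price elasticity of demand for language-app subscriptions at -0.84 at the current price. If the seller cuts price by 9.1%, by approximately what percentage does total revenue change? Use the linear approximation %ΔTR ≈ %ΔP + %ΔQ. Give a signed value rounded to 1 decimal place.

%ΔQ ≈ Ed × %ΔP = (-0.84) × (-9.1%) = +7.6440%
%ΔTR ≈ %ΔP + %ΔQ = (-9.1%) + (+7.6440%) = -1.4560%

-1.5%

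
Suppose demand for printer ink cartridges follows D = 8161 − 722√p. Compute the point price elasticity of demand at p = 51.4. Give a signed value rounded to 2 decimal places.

dD/dp = −722/(2√p) = -50.353. At p = 51.4, D = 2984.71.
Ed = (dD/dp)·(p/D) = (-50.353) × (51.4/2984.71) = -0.8671…

-0.87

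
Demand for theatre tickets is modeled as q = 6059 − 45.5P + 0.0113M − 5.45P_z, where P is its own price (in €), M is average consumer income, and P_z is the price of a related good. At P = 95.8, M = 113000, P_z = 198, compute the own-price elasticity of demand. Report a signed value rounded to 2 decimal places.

At the given values, q = 6059 − 45.5(95.8) + 0.0113(113000) − 5.45(198) = 1897.9.
∂q/∂P = −45.5.
E = (-45.5) × (95.8/1897.9) = -2.2966…

-2.30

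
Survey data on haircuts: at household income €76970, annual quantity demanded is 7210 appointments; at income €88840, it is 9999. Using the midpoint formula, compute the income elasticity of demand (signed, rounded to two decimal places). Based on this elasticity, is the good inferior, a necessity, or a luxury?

%ΔQ = (9999 − 7210)/[( 7210 + 9999)/2] = 2789/8604.5 = 0.324132…
%ΔIncome = (88840 − 76970)/[( 76970 + 88840)/2] = 11870/82905 = 0.143175…
E_income = (2789/8604.5) / (11870/82905) = 2.2638…
E_income > 1 ⇒ normal good, luxury.

2.26; luxury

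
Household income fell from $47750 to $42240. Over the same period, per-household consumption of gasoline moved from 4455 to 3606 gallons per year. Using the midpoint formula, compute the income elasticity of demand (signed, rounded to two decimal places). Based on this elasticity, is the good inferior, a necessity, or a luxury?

%ΔQ = (3606 − 4455)/[( 4455 + 3606)/2] = -849/4030.5 = -0.210643…
%ΔIncome = (42240 − 47750)/[( 47750 + 42240)/2] = -5510/44995 = -0.122458…
E_income = (-849/4030.5) / (-5510/44995) = 1.7201…
E_income > 1 ⇒ normal good, luxury.

1.72; luxury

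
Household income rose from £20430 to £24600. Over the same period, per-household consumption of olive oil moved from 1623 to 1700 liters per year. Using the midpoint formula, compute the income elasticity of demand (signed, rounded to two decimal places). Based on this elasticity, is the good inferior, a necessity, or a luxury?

0.25; necessity

%ΔQ = (1700 − 1623)/[( 1623 + 1700)/2] = 77/1661.5 = 0.046343…
%ΔIncome = (24600 − 20430)/[( 20430 + 24600)/2] = 4170/22515 = 0.185209…
E_income = (77/1661.5) / (4170/22515) = 0.2502…
0 < E_income < 1 ⇒ normal good, necessity.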